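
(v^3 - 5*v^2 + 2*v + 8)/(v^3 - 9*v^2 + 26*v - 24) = (v + 1)/(v - 3)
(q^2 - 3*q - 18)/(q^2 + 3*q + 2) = (q^2 - 3*q - 18)/(q^2 + 3*q + 2)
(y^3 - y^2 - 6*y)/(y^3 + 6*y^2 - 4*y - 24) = y*(y - 3)/(y^2 + 4*y - 12)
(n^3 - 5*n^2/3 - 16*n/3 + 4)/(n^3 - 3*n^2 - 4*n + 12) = (n - 2/3)/(n - 2)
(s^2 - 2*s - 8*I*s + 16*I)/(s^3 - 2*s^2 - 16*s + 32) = (s - 8*I)/(s^2 - 16)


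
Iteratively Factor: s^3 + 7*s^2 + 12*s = (s)*(s^2 + 7*s + 12) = s*(s + 4)*(s + 3)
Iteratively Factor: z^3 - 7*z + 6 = (z + 3)*(z^2 - 3*z + 2) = (z - 1)*(z + 3)*(z - 2)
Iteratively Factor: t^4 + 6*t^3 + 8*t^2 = (t + 2)*(t^3 + 4*t^2) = t*(t + 2)*(t^2 + 4*t) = t*(t + 2)*(t + 4)*(t)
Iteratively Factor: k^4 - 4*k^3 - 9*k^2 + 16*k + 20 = (k - 2)*(k^3 - 2*k^2 - 13*k - 10) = (k - 2)*(k + 1)*(k^2 - 3*k - 10) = (k - 2)*(k + 1)*(k + 2)*(k - 5)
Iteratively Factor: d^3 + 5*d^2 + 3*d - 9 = (d + 3)*(d^2 + 2*d - 3) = (d - 1)*(d + 3)*(d + 3)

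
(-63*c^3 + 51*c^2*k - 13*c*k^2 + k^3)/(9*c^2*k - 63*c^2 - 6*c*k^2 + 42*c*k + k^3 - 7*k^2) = (-7*c + k)/(k - 7)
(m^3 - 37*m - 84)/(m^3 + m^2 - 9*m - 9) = (m^2 - 3*m - 28)/(m^2 - 2*m - 3)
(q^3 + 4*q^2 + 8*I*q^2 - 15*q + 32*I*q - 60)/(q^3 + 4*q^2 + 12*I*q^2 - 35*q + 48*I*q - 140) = (q + 3*I)/(q + 7*I)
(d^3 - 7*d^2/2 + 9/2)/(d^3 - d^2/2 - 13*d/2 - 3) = (2*d^2 - d - 3)/(2*d^2 + 5*d + 2)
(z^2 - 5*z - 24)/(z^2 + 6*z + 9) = (z - 8)/(z + 3)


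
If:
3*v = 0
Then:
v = 0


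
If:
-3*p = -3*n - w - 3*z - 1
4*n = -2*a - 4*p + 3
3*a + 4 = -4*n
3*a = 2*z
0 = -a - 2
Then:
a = -2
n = 1/2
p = 5/4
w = 41/4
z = -3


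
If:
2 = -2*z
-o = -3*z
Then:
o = -3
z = -1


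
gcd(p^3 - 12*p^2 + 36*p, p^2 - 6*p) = p^2 - 6*p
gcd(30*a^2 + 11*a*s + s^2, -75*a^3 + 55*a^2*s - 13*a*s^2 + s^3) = 1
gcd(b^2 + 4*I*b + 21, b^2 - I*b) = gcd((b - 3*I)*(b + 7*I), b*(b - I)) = 1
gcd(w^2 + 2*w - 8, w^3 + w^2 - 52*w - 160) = w + 4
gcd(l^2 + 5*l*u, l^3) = l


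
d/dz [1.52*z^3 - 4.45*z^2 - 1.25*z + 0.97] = 4.56*z^2 - 8.9*z - 1.25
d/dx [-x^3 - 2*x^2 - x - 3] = -3*x^2 - 4*x - 1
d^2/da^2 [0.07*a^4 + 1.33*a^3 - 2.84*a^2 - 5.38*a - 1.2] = 0.84*a^2 + 7.98*a - 5.68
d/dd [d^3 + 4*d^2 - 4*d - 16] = 3*d^2 + 8*d - 4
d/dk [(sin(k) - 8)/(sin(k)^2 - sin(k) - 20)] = (-sin(k)^2 + 16*sin(k) - 28)*cos(k)/(sin(k) + cos(k)^2 + 19)^2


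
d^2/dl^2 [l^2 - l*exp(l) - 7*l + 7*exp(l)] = -l*exp(l) + 5*exp(l) + 2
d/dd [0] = 0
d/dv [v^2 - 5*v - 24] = 2*v - 5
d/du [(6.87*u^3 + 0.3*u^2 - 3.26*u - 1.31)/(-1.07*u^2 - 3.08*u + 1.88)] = (-7.3509*u^4 - 42.3192*u^3 + 34.3346*u^2 - 1.6754*u - 10.1636)/(1.1449*u^4 + 6.5912*u^3 + 5.4632*u^2 - 11.5808*u + 3.5344)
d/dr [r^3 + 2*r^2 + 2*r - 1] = 3*r^2 + 4*r + 2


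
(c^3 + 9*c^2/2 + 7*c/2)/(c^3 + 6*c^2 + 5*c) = (c + 7/2)/(c + 5)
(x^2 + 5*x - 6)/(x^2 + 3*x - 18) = (x - 1)/(x - 3)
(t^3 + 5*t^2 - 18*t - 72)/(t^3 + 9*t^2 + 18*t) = (t - 4)/t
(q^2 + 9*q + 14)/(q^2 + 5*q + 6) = (q + 7)/(q + 3)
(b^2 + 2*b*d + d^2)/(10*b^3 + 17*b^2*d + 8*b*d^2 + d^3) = (b + d)/(10*b^2 + 7*b*d + d^2)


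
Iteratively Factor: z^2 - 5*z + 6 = (z - 2)*(z - 3)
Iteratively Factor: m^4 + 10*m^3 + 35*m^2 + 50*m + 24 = (m + 1)*(m^3 + 9*m^2 + 26*m + 24) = (m + 1)*(m + 2)*(m^2 + 7*m + 12) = (m + 1)*(m + 2)*(m + 3)*(m + 4)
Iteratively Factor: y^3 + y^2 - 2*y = (y)*(y^2 + y - 2) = y*(y - 1)*(y + 2)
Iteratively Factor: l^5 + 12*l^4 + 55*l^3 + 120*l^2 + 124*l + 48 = (l + 2)*(l^4 + 10*l^3 + 35*l^2 + 50*l + 24) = (l + 2)*(l + 4)*(l^3 + 6*l^2 + 11*l + 6) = (l + 1)*(l + 2)*(l + 4)*(l^2 + 5*l + 6) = (l + 1)*(l + 2)^2*(l + 4)*(l + 3)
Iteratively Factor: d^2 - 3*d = (d)*(d - 3)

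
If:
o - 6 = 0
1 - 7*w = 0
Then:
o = 6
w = 1/7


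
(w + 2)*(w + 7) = w^2 + 9*w + 14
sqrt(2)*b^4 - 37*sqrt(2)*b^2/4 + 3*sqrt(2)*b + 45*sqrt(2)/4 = (b - 5/2)*(b - 3/2)*(b + 3)*(sqrt(2)*b + sqrt(2))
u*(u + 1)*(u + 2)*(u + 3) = u^4 + 6*u^3 + 11*u^2 + 6*u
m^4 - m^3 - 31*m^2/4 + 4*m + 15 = (m - 5/2)*(m - 2)*(m + 3/2)*(m + 2)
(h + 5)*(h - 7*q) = h^2 - 7*h*q + 5*h - 35*q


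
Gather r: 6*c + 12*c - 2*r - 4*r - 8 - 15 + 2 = 18*c - 6*r - 21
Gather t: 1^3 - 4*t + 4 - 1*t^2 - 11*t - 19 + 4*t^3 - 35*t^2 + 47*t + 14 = 4*t^3 - 36*t^2 + 32*t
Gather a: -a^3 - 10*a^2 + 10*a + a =-a^3 - 10*a^2 + 11*a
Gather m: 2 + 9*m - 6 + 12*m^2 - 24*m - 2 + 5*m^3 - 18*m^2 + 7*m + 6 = 5*m^3 - 6*m^2 - 8*m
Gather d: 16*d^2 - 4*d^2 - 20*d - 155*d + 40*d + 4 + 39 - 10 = 12*d^2 - 135*d + 33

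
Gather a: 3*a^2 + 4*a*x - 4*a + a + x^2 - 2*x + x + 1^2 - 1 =3*a^2 + a*(4*x - 3) + x^2 - x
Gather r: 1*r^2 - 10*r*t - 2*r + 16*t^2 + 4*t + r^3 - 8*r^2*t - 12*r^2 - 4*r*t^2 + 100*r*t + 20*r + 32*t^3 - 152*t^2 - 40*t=r^3 + r^2*(-8*t - 11) + r*(-4*t^2 + 90*t + 18) + 32*t^3 - 136*t^2 - 36*t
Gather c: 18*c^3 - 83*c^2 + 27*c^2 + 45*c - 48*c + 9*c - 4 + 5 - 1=18*c^3 - 56*c^2 + 6*c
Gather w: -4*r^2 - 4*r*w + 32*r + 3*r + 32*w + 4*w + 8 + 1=-4*r^2 + 35*r + w*(36 - 4*r) + 9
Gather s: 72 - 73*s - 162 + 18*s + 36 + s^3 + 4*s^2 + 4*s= s^3 + 4*s^2 - 51*s - 54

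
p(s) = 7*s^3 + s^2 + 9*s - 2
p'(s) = 21*s^2 + 2*s + 9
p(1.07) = 17.35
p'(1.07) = 35.18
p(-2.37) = -110.90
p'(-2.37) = 122.21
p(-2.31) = -103.74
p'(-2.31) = 116.44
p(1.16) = 20.71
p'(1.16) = 39.58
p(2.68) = 164.04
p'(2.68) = 165.19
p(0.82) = 9.91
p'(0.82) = 24.76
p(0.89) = 11.74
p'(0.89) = 27.41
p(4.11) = 537.87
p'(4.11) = 371.95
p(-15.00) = -23537.00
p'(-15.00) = 4704.00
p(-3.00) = -209.00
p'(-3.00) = 192.00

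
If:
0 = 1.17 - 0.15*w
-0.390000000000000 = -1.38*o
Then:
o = 0.28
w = 7.80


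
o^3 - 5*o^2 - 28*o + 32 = (o - 8)*(o - 1)*(o + 4)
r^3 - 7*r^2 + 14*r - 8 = (r - 4)*(r - 2)*(r - 1)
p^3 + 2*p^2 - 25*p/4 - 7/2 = (p - 2)*(p + 1/2)*(p + 7/2)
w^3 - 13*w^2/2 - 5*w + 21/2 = (w - 7)*(w - 1)*(w + 3/2)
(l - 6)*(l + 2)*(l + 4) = l^3 - 28*l - 48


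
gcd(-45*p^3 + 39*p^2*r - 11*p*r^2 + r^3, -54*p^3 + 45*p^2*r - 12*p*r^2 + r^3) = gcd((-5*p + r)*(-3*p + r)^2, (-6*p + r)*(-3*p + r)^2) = 9*p^2 - 6*p*r + r^2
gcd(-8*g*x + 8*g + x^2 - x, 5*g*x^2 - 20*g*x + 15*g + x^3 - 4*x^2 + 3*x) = x - 1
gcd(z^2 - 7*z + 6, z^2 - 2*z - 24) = z - 6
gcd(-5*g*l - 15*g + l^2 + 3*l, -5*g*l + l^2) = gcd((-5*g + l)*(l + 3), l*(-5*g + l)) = 5*g - l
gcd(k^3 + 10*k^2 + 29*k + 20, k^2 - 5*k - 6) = k + 1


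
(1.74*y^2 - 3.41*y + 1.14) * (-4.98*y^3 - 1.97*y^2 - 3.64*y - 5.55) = -8.6652*y^5 + 13.554*y^4 - 5.2931*y^3 + 0.509600000000002*y^2 + 14.7759*y - 6.327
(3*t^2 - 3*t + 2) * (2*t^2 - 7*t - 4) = 6*t^4 - 27*t^3 + 13*t^2 - 2*t - 8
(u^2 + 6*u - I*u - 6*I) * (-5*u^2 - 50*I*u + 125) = -5*u^4 - 30*u^3 - 45*I*u^3 + 75*u^2 - 270*I*u^2 + 450*u - 125*I*u - 750*I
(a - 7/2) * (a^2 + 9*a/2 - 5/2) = a^3 + a^2 - 73*a/4 + 35/4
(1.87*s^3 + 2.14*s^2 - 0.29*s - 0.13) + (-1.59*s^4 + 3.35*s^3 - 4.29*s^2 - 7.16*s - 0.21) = -1.59*s^4 + 5.22*s^3 - 2.15*s^2 - 7.45*s - 0.34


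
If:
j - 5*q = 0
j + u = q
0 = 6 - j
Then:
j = 6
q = 6/5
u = -24/5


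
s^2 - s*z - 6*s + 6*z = (s - 6)*(s - z)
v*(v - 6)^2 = v^3 - 12*v^2 + 36*v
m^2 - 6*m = m*(m - 6)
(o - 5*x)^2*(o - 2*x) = o^3 - 12*o^2*x + 45*o*x^2 - 50*x^3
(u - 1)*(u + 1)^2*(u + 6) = u^4 + 7*u^3 + 5*u^2 - 7*u - 6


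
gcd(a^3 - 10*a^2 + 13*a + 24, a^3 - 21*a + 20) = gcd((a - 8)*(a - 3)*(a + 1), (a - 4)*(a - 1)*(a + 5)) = 1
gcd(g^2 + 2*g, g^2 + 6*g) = g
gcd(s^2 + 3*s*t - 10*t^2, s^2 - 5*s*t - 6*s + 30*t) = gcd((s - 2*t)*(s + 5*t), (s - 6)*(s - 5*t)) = 1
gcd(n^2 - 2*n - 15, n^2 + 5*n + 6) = n + 3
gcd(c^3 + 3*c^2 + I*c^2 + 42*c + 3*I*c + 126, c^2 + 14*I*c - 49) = c + 7*I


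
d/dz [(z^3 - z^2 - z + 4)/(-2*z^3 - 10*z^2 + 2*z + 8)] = (-3*z^4 + 9*z^2 + 16*z - 4)/(z^6 + 10*z^5 + 23*z^4 - 18*z^3 - 39*z^2 + 8*z + 16)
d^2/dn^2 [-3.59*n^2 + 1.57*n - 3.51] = -7.18000000000000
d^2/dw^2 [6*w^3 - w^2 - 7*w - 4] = 36*w - 2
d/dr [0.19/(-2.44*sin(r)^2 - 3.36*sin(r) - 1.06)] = (0.9272*sin(r) + 0.6384)*cos(r)/(2.44*sin(r)^2 + 3.36*sin(r) + 1.06)^2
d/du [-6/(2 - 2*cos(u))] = 3*sin(u)/(cos(u) - 1)^2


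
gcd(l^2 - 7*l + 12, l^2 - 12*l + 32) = l - 4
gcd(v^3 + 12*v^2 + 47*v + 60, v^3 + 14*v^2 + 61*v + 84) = v^2 + 7*v + 12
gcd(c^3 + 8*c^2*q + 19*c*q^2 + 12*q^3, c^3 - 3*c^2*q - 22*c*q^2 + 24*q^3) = c + 4*q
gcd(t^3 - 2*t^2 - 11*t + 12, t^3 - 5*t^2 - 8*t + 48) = t^2 - t - 12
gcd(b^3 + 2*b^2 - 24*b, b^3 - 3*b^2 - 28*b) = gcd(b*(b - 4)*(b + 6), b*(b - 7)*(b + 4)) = b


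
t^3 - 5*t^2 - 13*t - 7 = (t - 7)*(t + 1)^2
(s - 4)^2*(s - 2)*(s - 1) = s^4 - 11*s^3 + 42*s^2 - 64*s + 32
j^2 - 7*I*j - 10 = (j - 5*I)*(j - 2*I)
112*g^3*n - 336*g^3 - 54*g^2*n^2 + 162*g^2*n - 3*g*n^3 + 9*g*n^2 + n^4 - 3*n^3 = (-8*g + n)*(-2*g + n)*(7*g + n)*(n - 3)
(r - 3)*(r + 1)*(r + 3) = r^3 + r^2 - 9*r - 9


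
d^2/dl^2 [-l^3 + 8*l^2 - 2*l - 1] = 16 - 6*l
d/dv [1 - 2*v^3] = -6*v^2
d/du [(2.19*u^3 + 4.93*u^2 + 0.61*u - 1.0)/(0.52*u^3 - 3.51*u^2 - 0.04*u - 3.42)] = (4.44089209850063e-16*u^5 - 10.2505*u^4 - 0.809599999999996*u^3 - 18.9655*u^2 - 40.7412*u - 2.1262)/(0.2704*u^6 - 3.6504*u^5 + 12.2785*u^4 - 3.276*u^3 + 24.01*u^2 + 0.2736*u + 11.6964)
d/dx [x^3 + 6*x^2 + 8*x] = 3*x^2 + 12*x + 8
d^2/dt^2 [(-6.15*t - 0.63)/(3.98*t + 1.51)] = (53.961636 - 2.8421709430404e-14*t)/(3.98*t + 1.51)^3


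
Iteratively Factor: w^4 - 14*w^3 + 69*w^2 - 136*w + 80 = (w - 4)*(w^3 - 10*w^2 + 29*w - 20) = (w - 4)^2*(w^2 - 6*w + 5) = (w - 5)*(w - 4)^2*(w - 1)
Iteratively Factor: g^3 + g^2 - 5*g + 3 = (g - 1)*(g^2 + 2*g - 3) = (g - 1)*(g + 3)*(g - 1)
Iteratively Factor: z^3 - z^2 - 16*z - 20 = (z + 2)*(z^2 - 3*z - 10) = (z + 2)^2*(z - 5)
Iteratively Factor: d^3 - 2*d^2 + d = (d - 1)*(d^2 - d) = (d - 1)^2*(d)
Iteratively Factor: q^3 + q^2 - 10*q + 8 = (q - 1)*(q^2 + 2*q - 8) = (q - 2)*(q - 1)*(q + 4)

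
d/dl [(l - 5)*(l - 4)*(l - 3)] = 3*l^2 - 24*l + 47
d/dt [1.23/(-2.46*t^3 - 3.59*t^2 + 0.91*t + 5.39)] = (9.0774*t^2 + 8.8314*t - 1.1193)/(2.46*t^3 + 3.59*t^2 - 0.91*t - 5.39)^2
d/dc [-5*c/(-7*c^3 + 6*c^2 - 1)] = 5*(7*c^3 - 3*c^2*(7*c - 4) - 6*c^2 + 1)/(7*c^3 - 6*c^2 + 1)^2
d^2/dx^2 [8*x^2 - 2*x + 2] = 16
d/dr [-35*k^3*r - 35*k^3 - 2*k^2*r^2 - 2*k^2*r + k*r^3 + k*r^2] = k*(-35*k^2 - 4*k*r - 2*k + 3*r^2 + 2*r)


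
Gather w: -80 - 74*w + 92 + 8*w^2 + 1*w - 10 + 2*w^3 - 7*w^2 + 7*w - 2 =2*w^3 + w^2 - 66*w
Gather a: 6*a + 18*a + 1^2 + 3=24*a + 4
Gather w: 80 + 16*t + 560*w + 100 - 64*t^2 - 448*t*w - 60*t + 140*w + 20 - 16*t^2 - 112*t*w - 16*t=-80*t^2 - 60*t + w*(700 - 560*t) + 200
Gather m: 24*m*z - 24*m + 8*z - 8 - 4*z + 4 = m*(24*z - 24) + 4*z - 4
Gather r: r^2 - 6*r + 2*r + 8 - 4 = r^2 - 4*r + 4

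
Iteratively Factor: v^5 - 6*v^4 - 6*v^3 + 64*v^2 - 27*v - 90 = (v + 1)*(v^4 - 7*v^3 + v^2 + 63*v - 90) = (v - 5)*(v + 1)*(v^3 - 2*v^2 - 9*v + 18) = (v - 5)*(v - 3)*(v + 1)*(v^2 + v - 6) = (v - 5)*(v - 3)*(v - 2)*(v + 1)*(v + 3)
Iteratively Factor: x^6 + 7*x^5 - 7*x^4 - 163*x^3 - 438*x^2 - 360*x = (x)*(x^5 + 7*x^4 - 7*x^3 - 163*x^2 - 438*x - 360) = x*(x + 2)*(x^4 + 5*x^3 - 17*x^2 - 129*x - 180) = x*(x - 5)*(x + 2)*(x^3 + 10*x^2 + 33*x + 36) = x*(x - 5)*(x + 2)*(x + 4)*(x^2 + 6*x + 9) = x*(x - 5)*(x + 2)*(x + 3)*(x + 4)*(x + 3)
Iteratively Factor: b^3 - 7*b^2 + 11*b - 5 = (b - 1)*(b^2 - 6*b + 5) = (b - 5)*(b - 1)*(b - 1)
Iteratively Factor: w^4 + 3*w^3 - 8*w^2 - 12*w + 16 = (w - 2)*(w^3 + 5*w^2 + 2*w - 8) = (w - 2)*(w + 4)*(w^2 + w - 2) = (w - 2)*(w - 1)*(w + 4)*(w + 2)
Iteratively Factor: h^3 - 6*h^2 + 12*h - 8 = (h - 2)*(h^2 - 4*h + 4) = (h - 2)^2*(h - 2)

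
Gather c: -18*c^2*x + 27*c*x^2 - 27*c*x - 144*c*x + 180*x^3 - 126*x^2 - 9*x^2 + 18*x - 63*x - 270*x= -18*c^2*x + c*(27*x^2 - 171*x) + 180*x^3 - 135*x^2 - 315*x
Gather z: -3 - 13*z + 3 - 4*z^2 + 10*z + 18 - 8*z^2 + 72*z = -12*z^2 + 69*z + 18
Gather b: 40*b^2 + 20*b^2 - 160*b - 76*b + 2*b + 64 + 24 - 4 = 60*b^2 - 234*b + 84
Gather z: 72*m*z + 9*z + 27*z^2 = 27*z^2 + z*(72*m + 9)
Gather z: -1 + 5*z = 5*z - 1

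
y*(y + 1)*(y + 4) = y^3 + 5*y^2 + 4*y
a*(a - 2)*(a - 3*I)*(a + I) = a^4 - 2*a^3 - 2*I*a^3 + 3*a^2 + 4*I*a^2 - 6*a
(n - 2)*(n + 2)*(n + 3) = n^3 + 3*n^2 - 4*n - 12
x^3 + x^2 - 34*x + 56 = (x - 4)*(x - 2)*(x + 7)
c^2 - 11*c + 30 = (c - 6)*(c - 5)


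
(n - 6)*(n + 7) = n^2 + n - 42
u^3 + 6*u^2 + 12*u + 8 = (u + 2)^3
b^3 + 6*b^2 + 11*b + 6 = (b + 1)*(b + 2)*(b + 3)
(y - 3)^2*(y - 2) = y^3 - 8*y^2 + 21*y - 18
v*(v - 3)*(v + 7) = v^3 + 4*v^2 - 21*v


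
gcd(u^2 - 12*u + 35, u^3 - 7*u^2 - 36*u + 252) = u - 7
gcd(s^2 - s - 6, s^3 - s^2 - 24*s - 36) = s + 2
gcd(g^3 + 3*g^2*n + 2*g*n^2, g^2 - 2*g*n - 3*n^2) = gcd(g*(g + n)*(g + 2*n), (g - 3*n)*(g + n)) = g + n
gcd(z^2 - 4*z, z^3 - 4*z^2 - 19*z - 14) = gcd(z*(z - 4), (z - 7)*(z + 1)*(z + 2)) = 1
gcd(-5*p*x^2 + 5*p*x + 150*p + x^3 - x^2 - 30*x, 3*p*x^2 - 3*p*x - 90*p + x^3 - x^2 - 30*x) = x^2 - x - 30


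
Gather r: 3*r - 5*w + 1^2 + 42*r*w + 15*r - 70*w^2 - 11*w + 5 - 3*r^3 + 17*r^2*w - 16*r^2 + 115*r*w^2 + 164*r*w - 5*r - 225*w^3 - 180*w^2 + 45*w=-3*r^3 + r^2*(17*w - 16) + r*(115*w^2 + 206*w + 13) - 225*w^3 - 250*w^2 + 29*w + 6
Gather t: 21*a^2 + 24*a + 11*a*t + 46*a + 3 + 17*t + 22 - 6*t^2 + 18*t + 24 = 21*a^2 + 70*a - 6*t^2 + t*(11*a + 35) + 49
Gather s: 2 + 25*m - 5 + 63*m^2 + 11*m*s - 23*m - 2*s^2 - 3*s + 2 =63*m^2 + 2*m - 2*s^2 + s*(11*m - 3) - 1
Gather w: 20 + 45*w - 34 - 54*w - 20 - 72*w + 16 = -81*w - 18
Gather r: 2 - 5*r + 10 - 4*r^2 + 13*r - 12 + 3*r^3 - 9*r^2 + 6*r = 3*r^3 - 13*r^2 + 14*r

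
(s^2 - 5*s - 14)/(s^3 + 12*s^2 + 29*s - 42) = (s^2 - 5*s - 14)/(s^3 + 12*s^2 + 29*s - 42)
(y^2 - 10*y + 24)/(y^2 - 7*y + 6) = (y - 4)/(y - 1)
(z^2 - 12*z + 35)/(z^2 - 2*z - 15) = (z - 7)/(z + 3)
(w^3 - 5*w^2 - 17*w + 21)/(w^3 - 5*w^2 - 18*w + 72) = (w^3 - 5*w^2 - 17*w + 21)/(w^3 - 5*w^2 - 18*w + 72)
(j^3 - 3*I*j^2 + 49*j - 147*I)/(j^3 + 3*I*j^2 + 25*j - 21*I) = (j - 7*I)/(j - I)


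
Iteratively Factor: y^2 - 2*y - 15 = (y + 3)*(y - 5)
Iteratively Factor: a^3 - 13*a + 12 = (a - 1)*(a^2 + a - 12) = (a - 3)*(a - 1)*(a + 4)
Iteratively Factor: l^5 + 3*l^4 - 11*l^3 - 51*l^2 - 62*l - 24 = (l + 1)*(l^4 + 2*l^3 - 13*l^2 - 38*l - 24) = (l - 4)*(l + 1)*(l^3 + 6*l^2 + 11*l + 6) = (l - 4)*(l + 1)*(l + 3)*(l^2 + 3*l + 2) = (l - 4)*(l + 1)*(l + 2)*(l + 3)*(l + 1)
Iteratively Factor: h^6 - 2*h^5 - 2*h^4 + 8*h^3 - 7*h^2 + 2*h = (h + 2)*(h^5 - 4*h^4 + 6*h^3 - 4*h^2 + h) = (h - 1)*(h + 2)*(h^4 - 3*h^3 + 3*h^2 - h) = (h - 1)^2*(h + 2)*(h^3 - 2*h^2 + h) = h*(h - 1)^2*(h + 2)*(h^2 - 2*h + 1) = h*(h - 1)^3*(h + 2)*(h - 1)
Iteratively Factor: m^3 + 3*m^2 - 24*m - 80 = (m + 4)*(m^2 - m - 20) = (m - 5)*(m + 4)*(m + 4)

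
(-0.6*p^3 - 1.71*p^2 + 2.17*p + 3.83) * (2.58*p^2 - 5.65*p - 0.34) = -1.548*p^5 - 1.0218*p^4 + 15.4641*p^3 - 1.7977*p^2 - 22.3773*p - 1.3022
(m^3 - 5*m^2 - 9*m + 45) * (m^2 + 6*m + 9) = m^5 + m^4 - 30*m^3 - 54*m^2 + 189*m + 405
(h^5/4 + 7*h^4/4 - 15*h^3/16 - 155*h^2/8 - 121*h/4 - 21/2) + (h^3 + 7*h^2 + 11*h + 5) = h^5/4 + 7*h^4/4 + h^3/16 - 99*h^2/8 - 77*h/4 - 11/2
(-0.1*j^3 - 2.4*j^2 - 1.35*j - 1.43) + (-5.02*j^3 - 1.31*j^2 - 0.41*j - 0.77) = -5.12*j^3 - 3.71*j^2 - 1.76*j - 2.2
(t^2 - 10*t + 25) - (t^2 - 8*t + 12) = 13 - 2*t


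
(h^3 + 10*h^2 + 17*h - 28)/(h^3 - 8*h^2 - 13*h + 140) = (h^2 + 6*h - 7)/(h^2 - 12*h + 35)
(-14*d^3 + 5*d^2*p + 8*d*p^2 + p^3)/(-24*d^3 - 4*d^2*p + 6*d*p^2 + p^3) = (-7*d^2 + 6*d*p + p^2)/(-12*d^2 + 4*d*p + p^2)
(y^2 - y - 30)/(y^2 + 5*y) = (y - 6)/y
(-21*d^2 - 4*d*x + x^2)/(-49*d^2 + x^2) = (3*d + x)/(7*d + x)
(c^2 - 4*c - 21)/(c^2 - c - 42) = (c + 3)/(c + 6)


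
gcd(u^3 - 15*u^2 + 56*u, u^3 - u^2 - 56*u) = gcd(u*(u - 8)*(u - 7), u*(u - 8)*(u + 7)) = u^2 - 8*u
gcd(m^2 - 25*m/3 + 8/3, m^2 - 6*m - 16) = m - 8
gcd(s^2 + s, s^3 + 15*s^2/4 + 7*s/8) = s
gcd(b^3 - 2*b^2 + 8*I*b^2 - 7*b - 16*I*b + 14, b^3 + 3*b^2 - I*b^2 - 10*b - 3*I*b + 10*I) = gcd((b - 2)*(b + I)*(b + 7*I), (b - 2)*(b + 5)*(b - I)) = b - 2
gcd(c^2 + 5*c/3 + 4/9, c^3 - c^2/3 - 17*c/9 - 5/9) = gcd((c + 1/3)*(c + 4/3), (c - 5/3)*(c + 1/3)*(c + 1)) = c + 1/3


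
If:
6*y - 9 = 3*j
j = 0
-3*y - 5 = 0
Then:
No Solution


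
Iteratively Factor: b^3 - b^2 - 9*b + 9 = (b - 3)*(b^2 + 2*b - 3) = (b - 3)*(b + 3)*(b - 1)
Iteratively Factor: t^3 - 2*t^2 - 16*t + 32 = (t - 2)*(t^2 - 16) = (t - 4)*(t - 2)*(t + 4)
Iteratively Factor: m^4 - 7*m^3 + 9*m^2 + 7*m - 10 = (m + 1)*(m^3 - 8*m^2 + 17*m - 10) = (m - 5)*(m + 1)*(m^2 - 3*m + 2) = (m - 5)*(m - 1)*(m + 1)*(m - 2)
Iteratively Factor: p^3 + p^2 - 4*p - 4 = (p - 2)*(p^2 + 3*p + 2) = (p - 2)*(p + 2)*(p + 1)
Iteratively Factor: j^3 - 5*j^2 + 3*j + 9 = (j + 1)*(j^2 - 6*j + 9) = (j - 3)*(j + 1)*(j - 3)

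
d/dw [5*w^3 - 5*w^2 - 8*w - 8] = 15*w^2 - 10*w - 8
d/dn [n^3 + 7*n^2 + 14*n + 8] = 3*n^2 + 14*n + 14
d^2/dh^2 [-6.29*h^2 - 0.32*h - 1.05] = -12.5800000000000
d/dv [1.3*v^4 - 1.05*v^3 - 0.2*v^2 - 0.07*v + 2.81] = 5.2*v^3 - 3.15*v^2 - 0.4*v - 0.07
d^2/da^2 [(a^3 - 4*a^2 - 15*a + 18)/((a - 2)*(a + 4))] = 10*(a^3 - 18*a^2 - 12*a - 56)/(a^6 + 6*a^5 - 12*a^4 - 88*a^3 + 96*a^2 + 384*a - 512)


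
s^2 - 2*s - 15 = (s - 5)*(s + 3)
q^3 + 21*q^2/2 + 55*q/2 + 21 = (q + 3/2)*(q + 2)*(q + 7)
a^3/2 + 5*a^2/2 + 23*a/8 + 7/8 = (a/2 + 1/4)*(a + 1)*(a + 7/2)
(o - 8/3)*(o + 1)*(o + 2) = o^3 + o^2/3 - 6*o - 16/3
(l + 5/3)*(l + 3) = l^2 + 14*l/3 + 5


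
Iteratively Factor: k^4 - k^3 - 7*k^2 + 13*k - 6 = (k - 1)*(k^3 - 7*k + 6) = (k - 1)^2*(k^2 + k - 6) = (k - 1)^2*(k + 3)*(k - 2)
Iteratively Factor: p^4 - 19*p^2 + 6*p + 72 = (p + 4)*(p^3 - 4*p^2 - 3*p + 18) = (p - 3)*(p + 4)*(p^2 - p - 6) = (p - 3)*(p + 2)*(p + 4)*(p - 3)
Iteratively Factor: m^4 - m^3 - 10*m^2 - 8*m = (m + 1)*(m^3 - 2*m^2 - 8*m) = m*(m + 1)*(m^2 - 2*m - 8) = m*(m - 4)*(m + 1)*(m + 2)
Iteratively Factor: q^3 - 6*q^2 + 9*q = (q - 3)*(q^2 - 3*q) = q*(q - 3)*(q - 3)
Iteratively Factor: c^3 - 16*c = (c - 4)*(c^2 + 4*c) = c*(c - 4)*(c + 4)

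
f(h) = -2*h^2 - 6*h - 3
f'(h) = -4*h - 6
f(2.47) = -30.02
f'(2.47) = -15.88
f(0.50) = -6.50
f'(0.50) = -8.00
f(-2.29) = 0.25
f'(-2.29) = 3.16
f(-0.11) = -2.36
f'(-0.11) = -5.56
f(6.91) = -139.96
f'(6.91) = -33.64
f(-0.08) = -2.53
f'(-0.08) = -5.68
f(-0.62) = -0.05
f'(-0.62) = -3.52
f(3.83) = -55.32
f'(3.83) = -21.32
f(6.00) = -111.00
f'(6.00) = -30.00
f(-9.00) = -111.00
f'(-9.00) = 30.00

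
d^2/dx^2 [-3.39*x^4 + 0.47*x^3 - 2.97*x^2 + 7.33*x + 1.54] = -40.68*x^2 + 2.82*x - 5.94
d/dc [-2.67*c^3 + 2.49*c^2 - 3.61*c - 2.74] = -8.01*c^2 + 4.98*c - 3.61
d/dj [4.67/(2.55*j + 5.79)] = -11.9085/(2.55*j + 5.79)^2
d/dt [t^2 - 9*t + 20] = 2*t - 9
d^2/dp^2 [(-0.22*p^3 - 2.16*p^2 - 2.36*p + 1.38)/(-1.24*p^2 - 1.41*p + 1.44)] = (4.44089209850063e-16*p^5 + 1.364812*p^3 + 7.72992*p^2 + 13.544496*p + 8.126028)/(1.906624*p^6 + 6.504048*p^5 + 0.753299999999999*p^4 - 12.302955*p^3 - 0.8748*p^2 + 8.771328*p - 2.985984)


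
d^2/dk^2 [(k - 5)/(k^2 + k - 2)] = 2*((4 - 3*k)*(k^2 + k - 2) + (k - 5)*(2*k + 1)^2)/(k^2 + k - 2)^3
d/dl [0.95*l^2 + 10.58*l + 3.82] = 1.9*l + 10.58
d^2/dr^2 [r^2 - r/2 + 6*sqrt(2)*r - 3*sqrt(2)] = 2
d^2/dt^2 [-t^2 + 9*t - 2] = -2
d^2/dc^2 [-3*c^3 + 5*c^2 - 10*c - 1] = 10 - 18*c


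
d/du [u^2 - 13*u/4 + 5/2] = 2*u - 13/4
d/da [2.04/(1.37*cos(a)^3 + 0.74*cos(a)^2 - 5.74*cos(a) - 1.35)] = (8.3844*cos(a)^2 + 3.0192*cos(a) - 11.7096)*sin(a)/(1.37*cos(a)^3 + 0.74*cos(a)^2 - 5.74*cos(a) - 1.35)^2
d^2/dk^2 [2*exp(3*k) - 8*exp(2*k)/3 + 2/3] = (18*exp(k) - 32/3)*exp(2*k)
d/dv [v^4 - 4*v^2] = 4*v*(v^2 - 2)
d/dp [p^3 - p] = 3*p^2 - 1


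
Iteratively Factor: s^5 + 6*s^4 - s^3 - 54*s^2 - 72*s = (s + 3)*(s^4 + 3*s^3 - 10*s^2 - 24*s) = s*(s + 3)*(s^3 + 3*s^2 - 10*s - 24) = s*(s + 3)*(s + 4)*(s^2 - s - 6) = s*(s - 3)*(s + 3)*(s + 4)*(s + 2)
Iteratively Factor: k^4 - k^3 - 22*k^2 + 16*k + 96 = (k + 4)*(k^3 - 5*k^2 - 2*k + 24) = (k + 2)*(k + 4)*(k^2 - 7*k + 12) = (k - 4)*(k + 2)*(k + 4)*(k - 3)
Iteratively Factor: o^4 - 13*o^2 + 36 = (o - 2)*(o^3 + 2*o^2 - 9*o - 18) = (o - 2)*(o + 3)*(o^2 - o - 6) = (o - 3)*(o - 2)*(o + 3)*(o + 2)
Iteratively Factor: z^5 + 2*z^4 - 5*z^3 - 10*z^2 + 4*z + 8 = (z - 2)*(z^4 + 4*z^3 + 3*z^2 - 4*z - 4) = (z - 2)*(z - 1)*(z^3 + 5*z^2 + 8*z + 4) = (z - 2)*(z - 1)*(z + 2)*(z^2 + 3*z + 2) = (z - 2)*(z - 1)*(z + 2)^2*(z + 1)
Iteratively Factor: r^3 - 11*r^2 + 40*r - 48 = (r - 4)*(r^2 - 7*r + 12) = (r - 4)*(r - 3)*(r - 4)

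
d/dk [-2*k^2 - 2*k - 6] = -4*k - 2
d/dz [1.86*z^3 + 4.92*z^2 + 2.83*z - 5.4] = 5.58*z^2 + 9.84*z + 2.83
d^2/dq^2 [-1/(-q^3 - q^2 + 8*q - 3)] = 2*(-(3*q + 1)*(q^3 + q^2 - 8*q + 3) + (3*q^2 + 2*q - 8)^2)/(q^3 + q^2 - 8*q + 3)^3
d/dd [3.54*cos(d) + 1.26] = -3.54*sin(d)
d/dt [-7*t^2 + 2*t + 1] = 2 - 14*t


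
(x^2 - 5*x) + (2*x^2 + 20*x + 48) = 3*x^2 + 15*x + 48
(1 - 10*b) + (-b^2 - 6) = -b^2 - 10*b - 5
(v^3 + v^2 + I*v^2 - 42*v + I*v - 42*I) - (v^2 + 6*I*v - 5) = v^3 + I*v^2 - 42*v - 5*I*v + 5 - 42*I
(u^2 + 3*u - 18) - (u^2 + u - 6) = 2*u - 12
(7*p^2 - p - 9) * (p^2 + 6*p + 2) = 7*p^4 + 41*p^3 - p^2 - 56*p - 18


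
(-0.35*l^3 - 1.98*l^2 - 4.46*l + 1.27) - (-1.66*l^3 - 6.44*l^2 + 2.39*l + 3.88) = 1.31*l^3 + 4.46*l^2 - 6.85*l - 2.61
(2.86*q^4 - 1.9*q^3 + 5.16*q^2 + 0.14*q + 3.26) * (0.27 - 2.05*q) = -5.863*q^5 + 4.6672*q^4 - 11.091*q^3 + 1.1062*q^2 - 6.6452*q + 0.8802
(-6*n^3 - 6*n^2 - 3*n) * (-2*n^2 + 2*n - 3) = 12*n^5 + 12*n^3 + 12*n^2 + 9*n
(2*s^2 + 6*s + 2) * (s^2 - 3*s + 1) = 2*s^4 - 14*s^2 + 2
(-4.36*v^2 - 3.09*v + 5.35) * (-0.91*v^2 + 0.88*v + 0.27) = 3.9676*v^4 - 1.0249*v^3 - 8.7649*v^2 + 3.8737*v + 1.4445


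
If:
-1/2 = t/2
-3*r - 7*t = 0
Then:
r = 7/3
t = -1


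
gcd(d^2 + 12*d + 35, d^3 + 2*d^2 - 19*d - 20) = d + 5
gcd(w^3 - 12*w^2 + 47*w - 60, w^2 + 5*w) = 1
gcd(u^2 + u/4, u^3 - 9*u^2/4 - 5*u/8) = u^2 + u/4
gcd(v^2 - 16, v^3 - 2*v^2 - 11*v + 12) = v - 4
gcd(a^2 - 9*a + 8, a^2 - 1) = a - 1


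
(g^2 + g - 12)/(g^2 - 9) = (g + 4)/(g + 3)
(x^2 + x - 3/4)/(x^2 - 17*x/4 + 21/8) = 2*(4*x^2 + 4*x - 3)/(8*x^2 - 34*x + 21)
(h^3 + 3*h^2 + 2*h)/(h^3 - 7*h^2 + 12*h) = (h^2 + 3*h + 2)/(h^2 - 7*h + 12)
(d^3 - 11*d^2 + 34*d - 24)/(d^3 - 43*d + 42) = (d - 4)/(d + 7)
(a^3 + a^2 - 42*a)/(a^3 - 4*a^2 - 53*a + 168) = a*(a - 6)/(a^2 - 11*a + 24)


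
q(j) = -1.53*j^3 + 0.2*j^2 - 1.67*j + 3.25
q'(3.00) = -41.78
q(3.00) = -41.27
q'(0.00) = -1.67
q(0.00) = 3.25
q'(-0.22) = -1.98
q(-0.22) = 3.64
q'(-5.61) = -148.37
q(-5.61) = 289.05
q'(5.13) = -120.41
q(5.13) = -206.61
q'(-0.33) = -2.30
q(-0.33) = 3.88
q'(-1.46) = -12.04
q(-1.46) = 10.88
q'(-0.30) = -2.20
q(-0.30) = 3.81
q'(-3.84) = -70.89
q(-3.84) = 99.25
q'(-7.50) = -262.86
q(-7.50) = 672.49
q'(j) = -4.59*j^2 + 0.4*j - 1.67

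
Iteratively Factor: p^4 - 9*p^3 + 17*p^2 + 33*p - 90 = (p - 3)*(p^3 - 6*p^2 - p + 30) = (p - 5)*(p - 3)*(p^2 - p - 6) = (p - 5)*(p - 3)^2*(p + 2)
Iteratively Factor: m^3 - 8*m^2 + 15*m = (m - 5)*(m^2 - 3*m) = m*(m - 5)*(m - 3)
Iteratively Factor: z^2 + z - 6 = (z - 2)*(z + 3)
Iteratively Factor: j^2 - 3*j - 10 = (j - 5)*(j + 2)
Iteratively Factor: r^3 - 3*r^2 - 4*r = (r - 4)*(r^2 + r) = (r - 4)*(r + 1)*(r)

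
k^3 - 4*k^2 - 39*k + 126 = (k - 7)*(k - 3)*(k + 6)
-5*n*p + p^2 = p*(-5*n + p)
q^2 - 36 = (q - 6)*(q + 6)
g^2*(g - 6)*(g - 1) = g^4 - 7*g^3 + 6*g^2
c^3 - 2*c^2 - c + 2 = (c - 2)*(c - 1)*(c + 1)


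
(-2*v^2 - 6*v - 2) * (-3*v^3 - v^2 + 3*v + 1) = 6*v^5 + 20*v^4 + 6*v^3 - 18*v^2 - 12*v - 2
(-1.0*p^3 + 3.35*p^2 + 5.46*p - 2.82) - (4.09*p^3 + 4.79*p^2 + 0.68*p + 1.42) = -5.09*p^3 - 1.44*p^2 + 4.78*p - 4.24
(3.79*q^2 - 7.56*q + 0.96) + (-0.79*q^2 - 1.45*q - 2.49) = 3.0*q^2 - 9.01*q - 1.53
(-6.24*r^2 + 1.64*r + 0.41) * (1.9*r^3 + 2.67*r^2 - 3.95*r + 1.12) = -11.856*r^5 - 13.5448*r^4 + 29.8058*r^3 - 12.3721*r^2 + 0.2173*r + 0.4592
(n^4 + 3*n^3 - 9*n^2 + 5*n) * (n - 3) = n^5 - 18*n^3 + 32*n^2 - 15*n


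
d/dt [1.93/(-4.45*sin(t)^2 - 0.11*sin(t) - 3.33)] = (17.177*sin(t) + 0.2123)*cos(t)/(4.45*sin(t)^2 + 0.11*sin(t) + 3.33)^2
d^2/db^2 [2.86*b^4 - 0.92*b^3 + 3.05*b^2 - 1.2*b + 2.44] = 34.32*b^2 - 5.52*b + 6.1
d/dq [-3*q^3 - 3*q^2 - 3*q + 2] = -9*q^2 - 6*q - 3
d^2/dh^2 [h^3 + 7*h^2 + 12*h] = 6*h + 14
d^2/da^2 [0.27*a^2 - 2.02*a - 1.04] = 0.540000000000000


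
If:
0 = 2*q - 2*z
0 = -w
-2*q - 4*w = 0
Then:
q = 0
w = 0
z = 0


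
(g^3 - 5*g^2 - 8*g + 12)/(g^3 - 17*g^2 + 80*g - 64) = (g^2 - 4*g - 12)/(g^2 - 16*g + 64)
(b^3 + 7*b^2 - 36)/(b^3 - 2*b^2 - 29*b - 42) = (b^2 + 4*b - 12)/(b^2 - 5*b - 14)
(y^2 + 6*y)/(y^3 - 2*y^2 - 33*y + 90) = y/(y^2 - 8*y + 15)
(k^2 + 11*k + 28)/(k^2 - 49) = (k + 4)/(k - 7)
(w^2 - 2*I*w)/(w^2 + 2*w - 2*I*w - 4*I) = w/(w + 2)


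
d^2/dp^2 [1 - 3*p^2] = -6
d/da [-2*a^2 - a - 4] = -4*a - 1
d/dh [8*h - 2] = 8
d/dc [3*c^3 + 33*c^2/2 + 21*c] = 9*c^2 + 33*c + 21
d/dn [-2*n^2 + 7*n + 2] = 7 - 4*n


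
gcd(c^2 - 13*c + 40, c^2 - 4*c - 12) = 1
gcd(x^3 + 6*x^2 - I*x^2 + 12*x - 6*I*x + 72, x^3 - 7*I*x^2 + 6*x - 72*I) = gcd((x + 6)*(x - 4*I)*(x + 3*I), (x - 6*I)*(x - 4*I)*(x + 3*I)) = x^2 - I*x + 12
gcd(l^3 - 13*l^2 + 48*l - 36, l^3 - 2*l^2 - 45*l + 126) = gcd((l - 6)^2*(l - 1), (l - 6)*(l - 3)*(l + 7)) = l - 6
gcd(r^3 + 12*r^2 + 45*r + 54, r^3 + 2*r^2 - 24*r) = r + 6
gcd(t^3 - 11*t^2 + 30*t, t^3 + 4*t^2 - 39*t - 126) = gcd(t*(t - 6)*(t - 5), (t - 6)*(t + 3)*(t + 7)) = t - 6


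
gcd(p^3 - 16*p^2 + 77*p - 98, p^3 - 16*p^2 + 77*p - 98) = p^3 - 16*p^2 + 77*p - 98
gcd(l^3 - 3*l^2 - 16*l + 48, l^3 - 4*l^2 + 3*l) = l - 3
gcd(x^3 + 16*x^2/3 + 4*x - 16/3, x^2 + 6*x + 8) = x^2 + 6*x + 8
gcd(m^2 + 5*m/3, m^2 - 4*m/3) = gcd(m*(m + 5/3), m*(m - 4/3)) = m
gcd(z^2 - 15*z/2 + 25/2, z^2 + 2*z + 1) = 1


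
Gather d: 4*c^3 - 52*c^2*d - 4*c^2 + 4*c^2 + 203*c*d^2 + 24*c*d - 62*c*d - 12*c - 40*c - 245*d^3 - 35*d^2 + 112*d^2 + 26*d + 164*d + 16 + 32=4*c^3 - 52*c - 245*d^3 + d^2*(203*c + 77) + d*(-52*c^2 - 38*c + 190) + 48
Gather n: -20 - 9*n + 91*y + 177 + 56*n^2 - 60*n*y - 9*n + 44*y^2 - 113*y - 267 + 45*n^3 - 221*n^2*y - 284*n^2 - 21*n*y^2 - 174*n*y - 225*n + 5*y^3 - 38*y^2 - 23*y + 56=45*n^3 + n^2*(-221*y - 228) + n*(-21*y^2 - 234*y - 243) + 5*y^3 + 6*y^2 - 45*y - 54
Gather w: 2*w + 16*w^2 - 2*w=16*w^2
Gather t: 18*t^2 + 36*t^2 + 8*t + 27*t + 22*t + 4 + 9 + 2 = 54*t^2 + 57*t + 15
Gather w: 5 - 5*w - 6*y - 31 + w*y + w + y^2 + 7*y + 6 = w*(y - 4) + y^2 + y - 20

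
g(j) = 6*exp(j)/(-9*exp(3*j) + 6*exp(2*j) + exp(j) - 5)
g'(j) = 6*(27*exp(3*j) - 12*exp(2*j) - exp(j))*exp(j)/(-9*exp(3*j) + 6*exp(2*j) + exp(j) - 5)^2 + 6*exp(j)/(-9*exp(3*j) + 6*exp(2*j) + exp(j) - 5)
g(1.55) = -0.03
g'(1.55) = 0.08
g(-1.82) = -0.21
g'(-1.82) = -0.22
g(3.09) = -0.00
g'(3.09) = 0.00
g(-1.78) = -0.22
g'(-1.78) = -0.23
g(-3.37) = -0.04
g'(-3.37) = -0.04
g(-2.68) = -0.08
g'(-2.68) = -0.09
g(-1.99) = -0.17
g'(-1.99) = -0.18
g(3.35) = -0.00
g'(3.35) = 0.00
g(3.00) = 0.00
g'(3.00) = 0.00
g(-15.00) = 0.00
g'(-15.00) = 0.00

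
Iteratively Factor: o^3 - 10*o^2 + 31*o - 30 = (o - 2)*(o^2 - 8*o + 15) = (o - 3)*(o - 2)*(o - 5)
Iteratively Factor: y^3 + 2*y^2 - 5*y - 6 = (y + 1)*(y^2 + y - 6) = (y + 1)*(y + 3)*(y - 2)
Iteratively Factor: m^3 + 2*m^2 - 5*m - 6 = (m + 3)*(m^2 - m - 2) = (m - 2)*(m + 3)*(m + 1)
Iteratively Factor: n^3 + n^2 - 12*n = (n + 4)*(n^2 - 3*n) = (n - 3)*(n + 4)*(n)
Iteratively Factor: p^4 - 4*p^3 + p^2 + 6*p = (p - 2)*(p^3 - 2*p^2 - 3*p) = p*(p - 2)*(p^2 - 2*p - 3) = p*(p - 3)*(p - 2)*(p + 1)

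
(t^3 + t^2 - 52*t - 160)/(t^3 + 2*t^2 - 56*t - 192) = (t + 5)/(t + 6)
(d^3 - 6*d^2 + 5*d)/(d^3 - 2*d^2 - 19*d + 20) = d/(d + 4)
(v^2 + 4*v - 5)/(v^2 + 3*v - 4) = (v + 5)/(v + 4)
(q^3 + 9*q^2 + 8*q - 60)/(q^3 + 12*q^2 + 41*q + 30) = (q - 2)/(q + 1)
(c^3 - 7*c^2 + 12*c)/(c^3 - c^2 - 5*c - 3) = c*(c - 4)/(c^2 + 2*c + 1)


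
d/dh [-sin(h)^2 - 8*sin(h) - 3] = -2*(sin(h) + 4)*cos(h)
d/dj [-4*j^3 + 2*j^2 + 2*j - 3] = -12*j^2 + 4*j + 2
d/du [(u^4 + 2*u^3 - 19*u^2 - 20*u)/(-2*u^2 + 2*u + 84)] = (-2*u^5 + u^4 + 172*u^3 + 213*u^2 - 1596*u - 840)/(2*(u^4 - 2*u^3 - 83*u^2 + 84*u + 1764))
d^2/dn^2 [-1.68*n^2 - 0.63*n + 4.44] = -3.36000000000000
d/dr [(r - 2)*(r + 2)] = 2*r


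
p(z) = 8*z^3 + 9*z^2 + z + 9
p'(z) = 24*z^2 + 18*z + 1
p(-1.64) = -3.72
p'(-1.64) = 36.03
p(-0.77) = 9.91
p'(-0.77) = 1.37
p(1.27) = 41.17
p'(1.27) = 62.57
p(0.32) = 10.50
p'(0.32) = 9.22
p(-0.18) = 9.06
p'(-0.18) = -1.46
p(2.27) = 151.22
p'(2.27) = 165.53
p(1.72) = 78.05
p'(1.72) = 102.96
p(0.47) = 12.29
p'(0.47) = 14.76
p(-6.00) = -1401.00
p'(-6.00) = 757.00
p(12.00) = 15141.00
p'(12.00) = 3673.00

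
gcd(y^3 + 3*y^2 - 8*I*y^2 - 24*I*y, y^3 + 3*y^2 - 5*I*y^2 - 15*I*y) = y^2 + 3*y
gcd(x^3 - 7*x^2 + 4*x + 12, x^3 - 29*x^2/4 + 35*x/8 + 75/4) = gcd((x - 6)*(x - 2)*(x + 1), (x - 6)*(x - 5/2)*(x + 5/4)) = x - 6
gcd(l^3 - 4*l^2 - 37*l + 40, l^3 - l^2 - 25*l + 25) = l^2 + 4*l - 5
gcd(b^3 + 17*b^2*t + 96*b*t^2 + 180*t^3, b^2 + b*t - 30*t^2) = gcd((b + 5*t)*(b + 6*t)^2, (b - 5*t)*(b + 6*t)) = b + 6*t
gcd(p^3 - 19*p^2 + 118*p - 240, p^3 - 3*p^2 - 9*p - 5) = p - 5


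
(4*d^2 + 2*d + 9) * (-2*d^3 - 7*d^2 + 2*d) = -8*d^5 - 32*d^4 - 24*d^3 - 59*d^2 + 18*d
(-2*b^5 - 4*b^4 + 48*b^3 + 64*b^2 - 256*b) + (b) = -2*b^5 - 4*b^4 + 48*b^3 + 64*b^2 - 255*b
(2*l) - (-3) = 2*l + 3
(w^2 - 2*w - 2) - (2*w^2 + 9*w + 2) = -w^2 - 11*w - 4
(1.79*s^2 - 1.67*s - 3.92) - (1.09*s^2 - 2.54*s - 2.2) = 0.7*s^2 + 0.87*s - 1.72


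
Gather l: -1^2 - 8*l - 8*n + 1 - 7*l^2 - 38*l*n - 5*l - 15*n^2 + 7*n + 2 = -7*l^2 + l*(-38*n - 13) - 15*n^2 - n + 2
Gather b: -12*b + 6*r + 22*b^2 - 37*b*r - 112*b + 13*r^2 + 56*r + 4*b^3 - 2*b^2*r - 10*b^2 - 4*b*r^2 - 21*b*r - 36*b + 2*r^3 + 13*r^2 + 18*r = 4*b^3 + b^2*(12 - 2*r) + b*(-4*r^2 - 58*r - 160) + 2*r^3 + 26*r^2 + 80*r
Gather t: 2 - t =2 - t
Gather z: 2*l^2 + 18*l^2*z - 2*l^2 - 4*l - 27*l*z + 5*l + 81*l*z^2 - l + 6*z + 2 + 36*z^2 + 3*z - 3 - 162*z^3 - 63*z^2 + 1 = -162*z^3 + z^2*(81*l - 27) + z*(18*l^2 - 27*l + 9)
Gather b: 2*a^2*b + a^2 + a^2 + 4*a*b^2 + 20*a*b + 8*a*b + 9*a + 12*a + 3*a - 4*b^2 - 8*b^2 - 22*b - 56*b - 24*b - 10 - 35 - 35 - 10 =2*a^2 + 24*a + b^2*(4*a - 12) + b*(2*a^2 + 28*a - 102) - 90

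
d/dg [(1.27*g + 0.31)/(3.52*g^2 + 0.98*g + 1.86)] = (-4.4704*g^2 - 2.1824*g + 2.0584)/(12.3904*g^4 + 6.8992*g^3 + 14.0548*g^2 + 3.6456*g + 3.4596)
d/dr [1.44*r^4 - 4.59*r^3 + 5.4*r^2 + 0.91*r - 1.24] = 5.76*r^3 - 13.77*r^2 + 10.8*r + 0.91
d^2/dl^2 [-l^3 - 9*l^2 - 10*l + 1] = -6*l - 18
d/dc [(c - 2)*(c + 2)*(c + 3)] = 3*c^2 + 6*c - 4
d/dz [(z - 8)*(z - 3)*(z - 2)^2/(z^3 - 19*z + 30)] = (z^2 + 10*z - 66)/(z^2 + 10*z + 25)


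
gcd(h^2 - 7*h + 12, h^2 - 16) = h - 4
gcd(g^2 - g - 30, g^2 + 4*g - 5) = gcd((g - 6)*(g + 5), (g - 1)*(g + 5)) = g + 5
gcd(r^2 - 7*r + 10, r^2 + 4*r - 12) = r - 2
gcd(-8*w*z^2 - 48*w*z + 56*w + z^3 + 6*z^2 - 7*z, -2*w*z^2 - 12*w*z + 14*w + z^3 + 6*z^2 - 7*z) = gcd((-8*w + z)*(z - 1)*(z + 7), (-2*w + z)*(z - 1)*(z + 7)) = z^2 + 6*z - 7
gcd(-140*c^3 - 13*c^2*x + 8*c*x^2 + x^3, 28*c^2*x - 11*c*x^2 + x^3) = -4*c + x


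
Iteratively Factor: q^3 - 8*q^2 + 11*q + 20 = (q + 1)*(q^2 - 9*q + 20) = (q - 4)*(q + 1)*(q - 5)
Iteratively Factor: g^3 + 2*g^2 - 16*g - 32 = (g + 2)*(g^2 - 16) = (g + 2)*(g + 4)*(g - 4)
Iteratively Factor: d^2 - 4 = (d - 2)*(d + 2)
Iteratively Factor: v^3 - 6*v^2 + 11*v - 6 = (v - 2)*(v^2 - 4*v + 3) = (v - 3)*(v - 2)*(v - 1)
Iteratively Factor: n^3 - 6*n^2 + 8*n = (n - 4)*(n^2 - 2*n) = (n - 4)*(n - 2)*(n)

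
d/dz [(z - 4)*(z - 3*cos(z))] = z + (z - 4)*(3*sin(z) + 1) - 3*cos(z)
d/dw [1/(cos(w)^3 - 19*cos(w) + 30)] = (3*cos(w)^2 - 19)*sin(w)/(cos(w)^3 - 19*cos(w) + 30)^2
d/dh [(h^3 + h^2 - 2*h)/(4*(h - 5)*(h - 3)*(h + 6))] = (-3*h^4 - 62*h^3 + 233*h^2 + 180*h - 180)/(4*(h^6 - 4*h^5 - 62*h^4 + 312*h^3 + 729*h^2 - 5940*h + 8100))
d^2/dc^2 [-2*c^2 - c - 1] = -4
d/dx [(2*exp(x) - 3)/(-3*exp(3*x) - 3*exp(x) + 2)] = (3*(2*exp(x) - 3)*(3*exp(2*x) + 1) - 6*exp(3*x) - 6*exp(x) + 4)*exp(x)/(3*exp(3*x) + 3*exp(x) - 2)^2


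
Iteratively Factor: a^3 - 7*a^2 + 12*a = (a - 3)*(a^2 - 4*a) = (a - 4)*(a - 3)*(a)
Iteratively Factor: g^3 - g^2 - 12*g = (g)*(g^2 - g - 12) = g*(g - 4)*(g + 3)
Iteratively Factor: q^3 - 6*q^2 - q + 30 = (q - 3)*(q^2 - 3*q - 10) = (q - 3)*(q + 2)*(q - 5)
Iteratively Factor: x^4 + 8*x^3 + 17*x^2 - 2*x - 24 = (x - 1)*(x^3 + 9*x^2 + 26*x + 24) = (x - 1)*(x + 4)*(x^2 + 5*x + 6) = (x - 1)*(x + 2)*(x + 4)*(x + 3)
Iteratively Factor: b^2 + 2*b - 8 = (b + 4)*(b - 2)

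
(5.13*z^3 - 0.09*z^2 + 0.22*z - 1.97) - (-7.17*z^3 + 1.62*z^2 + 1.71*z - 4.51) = 12.3*z^3 - 1.71*z^2 - 1.49*z + 2.54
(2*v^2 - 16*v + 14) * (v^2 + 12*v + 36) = 2*v^4 + 8*v^3 - 106*v^2 - 408*v + 504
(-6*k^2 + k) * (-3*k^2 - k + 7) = 18*k^4 + 3*k^3 - 43*k^2 + 7*k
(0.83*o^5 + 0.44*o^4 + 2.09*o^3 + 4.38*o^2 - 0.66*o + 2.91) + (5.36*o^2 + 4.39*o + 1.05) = 0.83*o^5 + 0.44*o^4 + 2.09*o^3 + 9.74*o^2 + 3.73*o + 3.96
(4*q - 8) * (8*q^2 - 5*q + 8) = 32*q^3 - 84*q^2 + 72*q - 64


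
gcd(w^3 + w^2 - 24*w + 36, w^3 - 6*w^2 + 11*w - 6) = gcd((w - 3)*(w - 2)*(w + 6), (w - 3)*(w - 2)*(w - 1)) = w^2 - 5*w + 6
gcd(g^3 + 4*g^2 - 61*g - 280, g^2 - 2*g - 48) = g - 8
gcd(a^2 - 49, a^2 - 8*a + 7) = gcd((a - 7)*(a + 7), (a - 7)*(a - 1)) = a - 7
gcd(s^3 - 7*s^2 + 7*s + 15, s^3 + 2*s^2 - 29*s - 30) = s^2 - 4*s - 5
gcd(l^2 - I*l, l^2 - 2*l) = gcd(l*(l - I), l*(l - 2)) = l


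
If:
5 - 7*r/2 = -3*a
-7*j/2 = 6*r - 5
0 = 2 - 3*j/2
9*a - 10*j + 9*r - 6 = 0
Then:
No Solution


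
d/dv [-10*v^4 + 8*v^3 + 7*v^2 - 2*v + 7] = -40*v^3 + 24*v^2 + 14*v - 2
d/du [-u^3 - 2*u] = -3*u^2 - 2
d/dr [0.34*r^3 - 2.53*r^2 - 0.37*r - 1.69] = 1.02*r^2 - 5.06*r - 0.37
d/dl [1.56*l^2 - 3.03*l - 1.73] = 3.12*l - 3.03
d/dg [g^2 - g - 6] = 2*g - 1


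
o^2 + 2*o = o*(o + 2)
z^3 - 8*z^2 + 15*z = z*(z - 5)*(z - 3)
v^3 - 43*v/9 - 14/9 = (v - 7/3)*(v + 1/3)*(v + 2)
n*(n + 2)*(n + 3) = n^3 + 5*n^2 + 6*n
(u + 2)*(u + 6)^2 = u^3 + 14*u^2 + 60*u + 72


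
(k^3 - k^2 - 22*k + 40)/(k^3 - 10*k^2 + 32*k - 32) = (k + 5)/(k - 4)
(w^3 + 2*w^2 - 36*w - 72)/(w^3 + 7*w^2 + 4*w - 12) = (w - 6)/(w - 1)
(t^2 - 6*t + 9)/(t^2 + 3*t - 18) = (t - 3)/(t + 6)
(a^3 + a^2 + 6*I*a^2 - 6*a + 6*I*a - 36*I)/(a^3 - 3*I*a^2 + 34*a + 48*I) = (a^3 + a^2*(1 + 6*I) + 6*a*(-1 + I) - 36*I)/(a^3 - 3*I*a^2 + 34*a + 48*I)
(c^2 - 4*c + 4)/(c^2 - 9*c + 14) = (c - 2)/(c - 7)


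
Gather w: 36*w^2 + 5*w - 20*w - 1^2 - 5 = 36*w^2 - 15*w - 6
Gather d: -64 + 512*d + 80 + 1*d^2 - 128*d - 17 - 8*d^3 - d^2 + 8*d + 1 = -8*d^3 + 392*d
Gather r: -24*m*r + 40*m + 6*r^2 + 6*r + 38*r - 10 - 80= 40*m + 6*r^2 + r*(44 - 24*m) - 90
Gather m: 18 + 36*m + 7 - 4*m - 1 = 32*m + 24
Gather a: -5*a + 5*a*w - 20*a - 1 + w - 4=a*(5*w - 25) + w - 5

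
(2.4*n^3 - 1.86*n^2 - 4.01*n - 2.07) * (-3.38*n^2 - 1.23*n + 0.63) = -8.112*n^5 + 3.3348*n^4 + 17.3536*n^3 + 10.7571*n^2 + 0.0197999999999996*n - 1.3041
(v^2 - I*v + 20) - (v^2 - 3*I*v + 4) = 2*I*v + 16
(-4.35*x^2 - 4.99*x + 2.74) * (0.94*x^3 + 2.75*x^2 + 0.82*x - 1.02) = -4.089*x^5 - 16.6531*x^4 - 14.7139*x^3 + 7.8802*x^2 + 7.3366*x - 2.7948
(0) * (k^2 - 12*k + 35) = 0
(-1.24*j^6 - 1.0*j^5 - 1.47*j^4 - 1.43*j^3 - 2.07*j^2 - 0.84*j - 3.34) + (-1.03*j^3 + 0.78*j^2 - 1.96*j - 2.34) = -1.24*j^6 - 1.0*j^5 - 1.47*j^4 - 2.46*j^3 - 1.29*j^2 - 2.8*j - 5.68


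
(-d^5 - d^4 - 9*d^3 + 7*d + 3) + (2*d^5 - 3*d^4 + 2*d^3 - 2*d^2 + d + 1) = d^5 - 4*d^4 - 7*d^3 - 2*d^2 + 8*d + 4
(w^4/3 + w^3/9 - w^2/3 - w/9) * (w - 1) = w^5/3 - 2*w^4/9 - 4*w^3/9 + 2*w^2/9 + w/9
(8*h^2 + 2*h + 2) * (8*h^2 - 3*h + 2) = 64*h^4 - 8*h^3 + 26*h^2 - 2*h + 4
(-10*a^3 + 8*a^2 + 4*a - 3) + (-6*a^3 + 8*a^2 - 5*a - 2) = -16*a^3 + 16*a^2 - a - 5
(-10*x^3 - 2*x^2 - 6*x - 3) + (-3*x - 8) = -10*x^3 - 2*x^2 - 9*x - 11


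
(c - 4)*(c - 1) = c^2 - 5*c + 4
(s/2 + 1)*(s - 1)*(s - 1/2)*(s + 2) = s^4/2 + 5*s^3/4 - 3*s^2/4 - 2*s + 1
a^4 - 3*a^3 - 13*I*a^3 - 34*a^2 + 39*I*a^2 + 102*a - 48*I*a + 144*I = (a - 3)*(a - 8*I)*(a - 6*I)*(a + I)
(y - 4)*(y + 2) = y^2 - 2*y - 8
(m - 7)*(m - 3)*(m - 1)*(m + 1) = m^4 - 10*m^3 + 20*m^2 + 10*m - 21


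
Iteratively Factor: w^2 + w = (w)*(w + 1)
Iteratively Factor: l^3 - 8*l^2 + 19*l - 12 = (l - 4)*(l^2 - 4*l + 3) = (l - 4)*(l - 1)*(l - 3)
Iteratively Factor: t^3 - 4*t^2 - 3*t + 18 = (t - 3)*(t^2 - t - 6) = (t - 3)^2*(t + 2)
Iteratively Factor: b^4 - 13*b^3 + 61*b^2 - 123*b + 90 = (b - 2)*(b^3 - 11*b^2 + 39*b - 45) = (b - 3)*(b - 2)*(b^2 - 8*b + 15) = (b - 3)^2*(b - 2)*(b - 5)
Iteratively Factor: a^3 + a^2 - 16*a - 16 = (a + 4)*(a^2 - 3*a - 4) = (a - 4)*(a + 4)*(a + 1)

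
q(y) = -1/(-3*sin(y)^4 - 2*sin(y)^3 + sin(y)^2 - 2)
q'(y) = -(12*sin(y)^3*cos(y) + 6*sin(y)^2*cos(y) - 2*sin(y)*cos(y))/(-3*sin(y)^4 - 2*sin(y)^3 + sin(y)^2 - 2)^2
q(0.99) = 0.25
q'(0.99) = -0.34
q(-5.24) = 0.24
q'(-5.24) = -0.30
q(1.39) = 0.17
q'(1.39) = -0.08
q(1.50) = 0.17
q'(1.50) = -0.03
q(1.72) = 0.17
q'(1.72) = 0.07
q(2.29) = 0.31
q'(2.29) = 0.44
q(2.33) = 0.33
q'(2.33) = 0.46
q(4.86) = 0.51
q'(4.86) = 0.14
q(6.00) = 0.53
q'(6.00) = -0.20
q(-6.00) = 0.50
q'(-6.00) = -0.04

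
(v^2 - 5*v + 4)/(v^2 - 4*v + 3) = (v - 4)/(v - 3)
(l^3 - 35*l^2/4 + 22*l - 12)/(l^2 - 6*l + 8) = (l^2 - 19*l/4 + 3)/(l - 2)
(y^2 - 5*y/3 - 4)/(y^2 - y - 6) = (y + 4/3)/(y + 2)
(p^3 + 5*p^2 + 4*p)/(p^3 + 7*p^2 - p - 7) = p*(p + 4)/(p^2 + 6*p - 7)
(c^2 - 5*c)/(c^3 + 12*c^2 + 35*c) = (c - 5)/(c^2 + 12*c + 35)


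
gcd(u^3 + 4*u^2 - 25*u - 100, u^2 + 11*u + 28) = u + 4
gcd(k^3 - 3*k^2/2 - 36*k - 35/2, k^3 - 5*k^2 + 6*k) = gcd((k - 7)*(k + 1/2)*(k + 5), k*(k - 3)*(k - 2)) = 1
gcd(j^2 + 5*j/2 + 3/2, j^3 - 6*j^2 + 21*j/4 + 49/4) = j + 1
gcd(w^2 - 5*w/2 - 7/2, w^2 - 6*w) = 1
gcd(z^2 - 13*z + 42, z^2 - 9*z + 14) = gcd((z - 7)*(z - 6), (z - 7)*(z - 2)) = z - 7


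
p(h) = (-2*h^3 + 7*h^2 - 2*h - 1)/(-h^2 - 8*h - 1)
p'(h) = (2*h + 8)*(-2*h^3 + 7*h^2 - 2*h - 1)/(-h^2 - 8*h - 1)^2 + (-6*h^2 + 14*h - 2)/(-h^2 - 8*h - 1)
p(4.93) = 1.24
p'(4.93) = 0.87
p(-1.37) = 2.48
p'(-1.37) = -2.40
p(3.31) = 0.09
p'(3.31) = 0.52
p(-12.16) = -90.23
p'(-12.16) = -8.01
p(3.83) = 0.40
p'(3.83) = 0.65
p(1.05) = -0.22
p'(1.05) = -0.37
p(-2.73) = 7.27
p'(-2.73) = -4.97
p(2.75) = -0.16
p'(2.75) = 0.36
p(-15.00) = -78.81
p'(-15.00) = -1.62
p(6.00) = 2.27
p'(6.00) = 1.04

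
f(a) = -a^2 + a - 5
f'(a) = 1 - 2*a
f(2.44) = -8.51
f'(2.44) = -3.88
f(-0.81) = -6.47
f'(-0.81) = 2.62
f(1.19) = -5.23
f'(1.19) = -1.38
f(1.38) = -5.52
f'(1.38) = -1.76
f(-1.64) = -9.33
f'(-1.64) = 4.28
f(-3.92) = -24.29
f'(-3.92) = 8.84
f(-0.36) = -5.49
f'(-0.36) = 1.72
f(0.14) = -4.88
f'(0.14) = 0.72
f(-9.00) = -95.00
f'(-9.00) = 19.00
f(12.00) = -137.00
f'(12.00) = -23.00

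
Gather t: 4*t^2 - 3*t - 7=4*t^2 - 3*t - 7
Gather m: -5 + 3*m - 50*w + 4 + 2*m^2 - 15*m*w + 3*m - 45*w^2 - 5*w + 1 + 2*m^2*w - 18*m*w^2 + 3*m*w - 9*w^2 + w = m^2*(2*w + 2) + m*(-18*w^2 - 12*w + 6) - 54*w^2 - 54*w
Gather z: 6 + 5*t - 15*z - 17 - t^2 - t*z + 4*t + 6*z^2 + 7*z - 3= -t^2 + 9*t + 6*z^2 + z*(-t - 8) - 14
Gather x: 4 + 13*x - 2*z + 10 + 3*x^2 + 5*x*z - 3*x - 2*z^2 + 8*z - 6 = 3*x^2 + x*(5*z + 10) - 2*z^2 + 6*z + 8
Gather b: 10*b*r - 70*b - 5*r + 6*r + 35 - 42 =b*(10*r - 70) + r - 7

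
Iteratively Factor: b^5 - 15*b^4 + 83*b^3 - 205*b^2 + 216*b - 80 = (b - 4)*(b^4 - 11*b^3 + 39*b^2 - 49*b + 20) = (b - 4)*(b - 1)*(b^3 - 10*b^2 + 29*b - 20) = (b - 4)^2*(b - 1)*(b^2 - 6*b + 5) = (b - 5)*(b - 4)^2*(b - 1)*(b - 1)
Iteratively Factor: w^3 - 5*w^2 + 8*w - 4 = (w - 1)*(w^2 - 4*w + 4) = (w - 2)*(w - 1)*(w - 2)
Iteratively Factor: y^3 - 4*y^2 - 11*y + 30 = (y - 2)*(y^2 - 2*y - 15) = (y - 2)*(y + 3)*(y - 5)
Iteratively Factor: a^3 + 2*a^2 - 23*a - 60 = (a + 3)*(a^2 - a - 20) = (a - 5)*(a + 3)*(a + 4)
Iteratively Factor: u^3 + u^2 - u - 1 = (u + 1)*(u^2 - 1) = (u + 1)^2*(u - 1)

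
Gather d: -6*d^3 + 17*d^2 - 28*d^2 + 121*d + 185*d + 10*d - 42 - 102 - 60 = -6*d^3 - 11*d^2 + 316*d - 204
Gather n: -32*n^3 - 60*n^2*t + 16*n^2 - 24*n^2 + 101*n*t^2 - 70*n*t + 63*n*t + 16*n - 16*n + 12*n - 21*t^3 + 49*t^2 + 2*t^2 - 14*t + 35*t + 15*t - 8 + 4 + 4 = -32*n^3 + n^2*(-60*t - 8) + n*(101*t^2 - 7*t + 12) - 21*t^3 + 51*t^2 + 36*t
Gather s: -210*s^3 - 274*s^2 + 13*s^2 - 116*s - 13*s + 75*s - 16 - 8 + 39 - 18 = -210*s^3 - 261*s^2 - 54*s - 3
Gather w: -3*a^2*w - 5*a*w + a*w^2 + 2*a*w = a*w^2 + w*(-3*a^2 - 3*a)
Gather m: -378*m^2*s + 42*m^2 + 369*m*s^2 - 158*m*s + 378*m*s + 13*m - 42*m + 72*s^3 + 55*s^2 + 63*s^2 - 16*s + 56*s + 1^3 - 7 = m^2*(42 - 378*s) + m*(369*s^2 + 220*s - 29) + 72*s^3 + 118*s^2 + 40*s - 6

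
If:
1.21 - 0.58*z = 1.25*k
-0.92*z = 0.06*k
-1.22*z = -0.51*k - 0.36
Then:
No Solution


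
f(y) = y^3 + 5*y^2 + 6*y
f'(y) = 3*y^2 + 10*y + 6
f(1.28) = 17.97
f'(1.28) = 23.72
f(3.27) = 108.05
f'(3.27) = 70.78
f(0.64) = 6.15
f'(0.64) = 13.63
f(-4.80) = -24.19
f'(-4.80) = 27.12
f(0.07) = 0.44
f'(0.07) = 6.71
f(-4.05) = -8.72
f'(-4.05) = 14.71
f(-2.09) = 0.17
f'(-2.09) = -1.80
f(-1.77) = -0.50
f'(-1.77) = -2.30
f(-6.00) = -72.00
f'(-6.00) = 54.00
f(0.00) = 0.00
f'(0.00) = 6.00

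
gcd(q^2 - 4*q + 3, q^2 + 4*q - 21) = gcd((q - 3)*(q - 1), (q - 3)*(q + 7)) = q - 3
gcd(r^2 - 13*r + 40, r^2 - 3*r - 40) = r - 8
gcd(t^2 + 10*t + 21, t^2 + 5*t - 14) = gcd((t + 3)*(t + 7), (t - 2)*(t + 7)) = t + 7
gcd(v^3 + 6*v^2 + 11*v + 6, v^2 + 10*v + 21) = v + 3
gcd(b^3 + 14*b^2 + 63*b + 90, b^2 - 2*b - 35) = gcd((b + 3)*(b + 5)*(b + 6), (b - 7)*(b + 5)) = b + 5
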